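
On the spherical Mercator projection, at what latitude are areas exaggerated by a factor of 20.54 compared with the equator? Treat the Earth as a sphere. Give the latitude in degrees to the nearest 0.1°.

Mercator areal scale is sec²φ.
sec²φ = 20.54  ⇒  cos²φ = 0.04869  ⇒  cos φ = 0.2206.
φ = arccos(0.2206) ≈ 77.3°.

77.3°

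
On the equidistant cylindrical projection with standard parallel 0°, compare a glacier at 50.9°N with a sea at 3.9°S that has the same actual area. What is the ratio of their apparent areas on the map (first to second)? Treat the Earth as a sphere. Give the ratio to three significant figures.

Plate carrée maps x = Rλ, y = Rφ. The meridian scale is h = 1 and the parallel scale is k = 1/cos φ = sec φ.
Areal scale at 50.9°: h·k = 1.000 × 1.586 = 1.586.
Areal scale at 3.9°: h·k = 1.000 × 1.002 = 1.002.
Ratio = 1.586/1.002 ≈ 1.58.

1.58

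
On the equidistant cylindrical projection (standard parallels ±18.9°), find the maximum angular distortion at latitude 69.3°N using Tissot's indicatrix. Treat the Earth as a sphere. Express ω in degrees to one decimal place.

In the equirectangular projection with standard parallel φ₀ = 18.9° (x = Rλ cos φ₀, y = Rφ), meridians are true-scale (h = 1) and the parallel scale is k = cos φ₀ / cos φ.
At 69.3°: h = 1.000, k = 2.677; principal scales a = 2.677, b = 1.000.
sin(ω/2) = (a − b)/(a + b) = 1.677/3.677 = 0.4560, so ω = 2 arcsin(0.4560) ≈ 54.3°.

54.3°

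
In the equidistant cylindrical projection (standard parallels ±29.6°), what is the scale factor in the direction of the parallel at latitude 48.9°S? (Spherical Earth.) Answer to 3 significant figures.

1.32

The equidistant cylindrical projection with φ₀ = 29.6° has h = 1 (meridians true) and k = cos φ₀ / cos φ along parallels.
k = cos 29.6° / cos 48.9° = 0.8695/0.6574 = 1.323.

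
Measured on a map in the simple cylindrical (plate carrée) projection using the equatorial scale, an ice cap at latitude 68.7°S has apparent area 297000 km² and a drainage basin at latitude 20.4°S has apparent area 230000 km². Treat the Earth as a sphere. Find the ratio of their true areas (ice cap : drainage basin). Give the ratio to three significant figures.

Plate carrée has h = 1 and k = sec φ, giving areal scale sec φ; true area = (apparent area) · cos φ.
True area of ice cap: 297000 × cos(68.7°) = 297000 × 0.3633 = 107900 km².
True area of drainage basin: 230000 × cos(20.4°) = 230000 × 0.9373 = 215600 km².
Ratio = 107900 / 215600 ≈ 0.500.

0.500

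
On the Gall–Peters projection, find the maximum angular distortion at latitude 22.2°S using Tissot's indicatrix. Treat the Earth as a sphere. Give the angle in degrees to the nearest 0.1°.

Gall–Peters is a cylindrical equal-area projection with standard parallels at ±45°. For cylindrical equal-area with standard parallel φ₀, h = cos φ / cos φ₀ and k = cos φ₀ / cos φ, so h·k = 1.
At 22.2°: h = 1.309, k = 0.7637; principal scales a = 1.309, b = 0.7637.
sin(ω/2) = (a − b)/(a + b) = 0.5457/2.073 = 0.2632, so ω = 2 arcsin(0.2632) ≈ 30.5°.

30.5°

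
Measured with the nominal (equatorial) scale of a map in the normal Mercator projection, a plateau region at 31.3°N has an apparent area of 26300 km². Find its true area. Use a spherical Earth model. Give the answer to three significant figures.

19200 km²

For Mercator, h = k = sec φ (a conformal cylindrical projection has a single point scale, 1/cos φ).
Areal scale = k² = sec²φ = 1/cos²(31.3°) = 1/0.8545² = 1.370.
True area = apparent / (areal scale) = 26300 / 1.370 ≈ 19200 km².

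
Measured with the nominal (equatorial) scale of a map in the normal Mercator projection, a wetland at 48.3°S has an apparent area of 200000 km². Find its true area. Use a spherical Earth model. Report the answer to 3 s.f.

The Mercator projection is conformal; its linear scale factor is the same in every direction and equals sec φ = 1/cos φ.
Areal scale = k² = sec²φ = 1/cos²(48.3°) = 1/0.6652² = 2.260.
True area = apparent / (areal scale) = 200000 / 2.260 ≈ 88500 km².

88500 km²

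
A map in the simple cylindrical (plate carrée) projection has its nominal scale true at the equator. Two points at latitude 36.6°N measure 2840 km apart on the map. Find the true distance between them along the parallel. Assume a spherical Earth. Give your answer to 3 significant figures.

2280 km

Plate carrée maps x = Rλ, y = Rφ. The meridian scale is h = 1 and the parallel scale is k = 1/cos φ = sec φ.
Along the parallel at 36.6°, map distances are exaggerated by k = sec 36.6° = 1.246.
True distance = 2840 / 1.246 = 2840 × cos 36.6° ≈ 2280 km.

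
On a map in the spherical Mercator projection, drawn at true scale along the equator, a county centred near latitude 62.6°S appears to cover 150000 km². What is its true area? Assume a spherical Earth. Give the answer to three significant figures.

The Mercator projection is conformal; its linear scale factor is the same in every direction and equals sec φ = 1/cos φ.
Areal scale = k² = sec²φ = 1/cos²(62.6°) = 1/0.4602² = 4.722.
True area = apparent / (areal scale) = 150000 / 4.722 ≈ 31800 km².

31800 km²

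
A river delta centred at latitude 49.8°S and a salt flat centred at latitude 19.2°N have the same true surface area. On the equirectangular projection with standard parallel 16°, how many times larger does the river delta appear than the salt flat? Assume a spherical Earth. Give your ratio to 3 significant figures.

1.46

The equidistant cylindrical projection with φ₀ = 16° has h = 1 (meridians true) and k = cos φ₀ / cos φ along parallels.
Areal scale at 49.8°: h·k = 1.000 × 1.489 = 1.489.
Areal scale at 19.2°: h·k = 1.000 × 1.018 = 1.018.
Ratio = 1.489/1.018 ≈ 1.46.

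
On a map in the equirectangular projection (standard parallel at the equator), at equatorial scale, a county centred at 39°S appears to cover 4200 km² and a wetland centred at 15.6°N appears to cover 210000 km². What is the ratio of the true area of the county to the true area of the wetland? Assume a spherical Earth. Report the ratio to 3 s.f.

0.0161

On the plate carrée, areal scale = h·k = 1 × sec φ, so true area = apparent × cos φ.
True area of county: 4200 × cos(39°) = 4200 × 0.7771 = 3264 km².
True area of wetland: 210000 × cos(15.6°) = 210000 × 0.9632 = 202300 km².
Ratio = 3264 / 202300 ≈ 0.0161.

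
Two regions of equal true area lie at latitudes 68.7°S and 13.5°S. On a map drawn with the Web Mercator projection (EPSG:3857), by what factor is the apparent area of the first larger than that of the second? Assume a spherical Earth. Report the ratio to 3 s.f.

Mercator areal scale is sec²φ.
At 68.7°: sec²(68.7°) = 1/0.3633² = 7.579.
At 13.5°: sec²(13.5°) = 1/0.9724² = 1.058.
Ratio = 7.579/1.058 = cos²(13.5°)/cos²(68.7°) ≈ 7.17.

7.17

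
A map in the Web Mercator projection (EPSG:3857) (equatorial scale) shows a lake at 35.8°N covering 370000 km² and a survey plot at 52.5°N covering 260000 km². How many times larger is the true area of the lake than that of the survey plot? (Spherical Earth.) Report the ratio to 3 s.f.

2.53

Since Mercator area scale is 1/cos²φ, the true area equals the apparent area multiplied by cos²φ.
True area of lake: 370000 × cos²(35.8°) = 370000 × 0.6578 = 243400 km².
True area of survey plot: 260000 × cos²(52.5°) = 260000 × 0.3706 = 96350 km².
Ratio = 243400 / 96350 ≈ 2.53.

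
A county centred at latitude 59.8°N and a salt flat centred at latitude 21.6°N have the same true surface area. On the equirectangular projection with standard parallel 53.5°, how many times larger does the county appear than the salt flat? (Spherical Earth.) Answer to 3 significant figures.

1.85

With standard parallel φ₀ = 53.5°, the equirectangular projection gives x = Rλ cos φ₀, y = Rφ, so h = 1 and k = cos 53.5° / cos φ.
Areal scale at 59.8°: h·k = 1.000 × 1.183 = 1.183.
Areal scale at 21.6°: h·k = 1.000 × 0.6397 = 0.6397.
Ratio = 1.183/0.6397 ≈ 1.85.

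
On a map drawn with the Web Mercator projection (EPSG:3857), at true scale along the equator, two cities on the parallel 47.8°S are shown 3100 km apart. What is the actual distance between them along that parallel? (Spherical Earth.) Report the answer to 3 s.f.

Mercator is conformal, so the point scale is isotropic: h = k = sec φ = 1/cos φ.
Along the parallel at 47.8°, map distances are exaggerated by k = sec 47.8° = 1.489.
True distance = 3100 / 1.489 = 3100 × cos 47.8° ≈ 2080 km.

2080 km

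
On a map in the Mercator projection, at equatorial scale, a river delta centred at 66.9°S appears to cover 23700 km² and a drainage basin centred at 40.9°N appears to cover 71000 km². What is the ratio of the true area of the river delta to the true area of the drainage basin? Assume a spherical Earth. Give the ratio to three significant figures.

0.0899

Since Mercator area scale is 1/cos²φ, the true area equals the apparent area multiplied by cos²φ.
True area of river delta: 23700 × cos²(66.9°) = 23700 × 0.1539 = 3648 km².
True area of drainage basin: 71000 × cos²(40.9°) = 71000 × 0.5713 = 40560 km².
Ratio = 3648 / 40560 ≈ 0.0899.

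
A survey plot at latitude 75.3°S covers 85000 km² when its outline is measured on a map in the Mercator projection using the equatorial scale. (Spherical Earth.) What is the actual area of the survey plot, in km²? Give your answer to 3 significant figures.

The Mercator projection is conformal; its linear scale factor is the same in every direction and equals sec φ = 1/cos φ.
Areal scale = k² = sec²φ = 1/cos²(75.3°) = 1/0.2538² = 15.53.
True area = apparent / (areal scale) = 85000 / 15.53 ≈ 5470 km².

5470 km²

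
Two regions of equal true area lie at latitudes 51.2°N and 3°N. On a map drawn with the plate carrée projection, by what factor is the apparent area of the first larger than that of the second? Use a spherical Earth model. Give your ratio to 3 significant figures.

1.59

In the plate carrée (x = Rλ, y = Rφ), meridians are true-scale (h = 1) and parallels are stretched by k = sec φ.
Areal scale at 51.2°: h·k = 1.000 × 1.596 = 1.596.
Areal scale at 3°: h·k = 1.000 × 1.001 = 1.001.
Ratio = 1.596/1.001 ≈ 1.59.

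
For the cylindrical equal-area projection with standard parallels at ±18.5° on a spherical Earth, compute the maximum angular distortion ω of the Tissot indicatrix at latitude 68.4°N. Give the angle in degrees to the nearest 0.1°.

A cylindrical equal-area projection with standard parallel φ₀ has meridian scale h = cos φ / cos φ₀ and parallel scale k = cos φ₀ / cos φ (so areas are preserved, h·k = 1).
At 68.4°: h = 0.3882, k = 2.576; principal scales a = 2.576, b = 0.3882.
sin(ω/2) = (a − b)/(a + b) = 2.188/2.964 = 0.7381, so ω = 2 arcsin(0.7381) ≈ 95.1°.

95.1°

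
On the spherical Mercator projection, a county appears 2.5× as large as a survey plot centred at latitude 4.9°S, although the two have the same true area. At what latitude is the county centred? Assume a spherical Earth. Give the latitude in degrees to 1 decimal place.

Mercator areal scale is sec²φ, so apparent-area ratio = sec²φ₁ / sec²φ₂ = cos²φ₂ / cos²φ₁.
cos²φ₂ / cos²φ₁ = 2.5  ⇒  cos φ₁ = cos 4.9° / √2.5 = 0.9963/1.581 = 0.6301.
φ₁ = arccos(0.6301) ≈ 50.9°.

50.9°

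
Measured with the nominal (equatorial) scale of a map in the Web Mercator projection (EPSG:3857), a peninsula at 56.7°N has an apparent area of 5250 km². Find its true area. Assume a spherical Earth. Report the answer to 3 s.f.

For Mercator, h = k = sec φ (a conformal cylindrical projection has a single point scale, 1/cos φ).
Areal scale = k² = sec²φ = 1/cos²(56.7°) = 1/0.5490² = 3.318.
True area = apparent / (areal scale) = 5250 / 3.318 ≈ 1580 km².

1580 km²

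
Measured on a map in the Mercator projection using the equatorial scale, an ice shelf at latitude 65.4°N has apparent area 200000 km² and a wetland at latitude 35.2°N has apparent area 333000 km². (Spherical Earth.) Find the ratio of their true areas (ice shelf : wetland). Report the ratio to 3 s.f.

Since Mercator area scale is 1/cos²φ, the true area equals the apparent area multiplied by cos²φ.
True area of ice shelf: 200000 × cos²(65.4°) = 200000 × 0.1733 = 34660 km².
True area of wetland: 333000 × cos²(35.2°) = 333000 × 0.6677 = 222400 km².
Ratio = 34660 / 222400 ≈ 0.156.

0.156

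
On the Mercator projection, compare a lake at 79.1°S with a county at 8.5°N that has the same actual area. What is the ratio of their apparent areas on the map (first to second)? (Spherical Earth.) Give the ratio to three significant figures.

On Mercator, area is exaggerated by sec²φ = 1/cos²φ.
At 79.1°: sec²(79.1°) = 1/0.1891² = 27.97.
At 8.5°: sec²(8.5°) = 1/0.9890² = 1.022.
Ratio = 27.97/1.022 = cos²(8.5°)/cos²(79.1°) ≈ 27.4.

27.4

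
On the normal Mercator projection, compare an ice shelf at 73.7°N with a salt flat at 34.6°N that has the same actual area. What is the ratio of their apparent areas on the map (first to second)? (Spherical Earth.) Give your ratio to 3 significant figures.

Mercator is conformal with k = sec φ, so areal scale = k² = sec²φ.
At 73.7°: sec²(73.7°) = 1/0.2807² = 12.69.
At 34.6°: sec²(34.6°) = 1/0.8231² = 1.476.
Ratio = 12.69/1.476 = cos²(34.6°)/cos²(73.7°) ≈ 8.60.

8.60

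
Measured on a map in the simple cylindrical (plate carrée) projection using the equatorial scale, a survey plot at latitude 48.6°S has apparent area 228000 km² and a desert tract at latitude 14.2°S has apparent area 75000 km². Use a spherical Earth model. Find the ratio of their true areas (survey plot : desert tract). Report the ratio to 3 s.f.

On the plate carrée, areal scale = h·k = 1 × sec φ, so true area = apparent × cos φ.
True area of survey plot: 228000 × cos(48.6°) = 228000 × 0.6613 = 150800 km².
True area of desert tract: 75000 × cos(14.2°) = 75000 × 0.9694 = 72710 km².
Ratio = 150800 / 72710 ≈ 2.07.

2.07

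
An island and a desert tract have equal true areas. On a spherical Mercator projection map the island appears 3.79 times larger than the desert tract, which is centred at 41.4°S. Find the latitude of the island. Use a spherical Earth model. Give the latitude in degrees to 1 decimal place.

67.3°

Mercator areal scale is sec²φ, so apparent-area ratio = sec²φ₁ / sec²φ₂ = cos²φ₂ / cos²φ₁.
cos²φ₂ / cos²φ₁ = 3.79  ⇒  cos φ₁ = cos 41.4° / √3.79 = 0.7501/1.947 = 0.3853.
φ₁ = arccos(0.3853) ≈ 67.3°.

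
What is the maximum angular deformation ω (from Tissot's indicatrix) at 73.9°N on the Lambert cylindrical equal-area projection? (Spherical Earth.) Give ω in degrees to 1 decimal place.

The Lambert cylindrical equal-area projection is the cylindrical equal-area projection with its standard parallel at the equator (φ₀ = 0). A cylindrical equal-area projection with standard parallel φ₀ has meridian scale h = cos φ / cos φ₀ and parallel scale k = cos φ₀ / cos φ (so areas are preserved, h·k = 1).
At 73.9°: h = 0.2773, k = 3.606; principal scales a = 3.606, b = 0.2773.
sin(ω/2) = (a − b)/(a + b) = 3.329/3.883 = 0.8572, so ω = 2 arcsin(0.8572) ≈ 118.0°.

118.0°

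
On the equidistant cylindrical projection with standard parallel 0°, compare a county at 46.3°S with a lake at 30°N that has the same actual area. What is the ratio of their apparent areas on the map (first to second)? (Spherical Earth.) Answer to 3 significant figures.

1.25

In the plate carrée (x = Rλ, y = Rφ), meridians are true-scale (h = 1) and parallels are stretched by k = sec φ.
Areal scale at 46.3°: h·k = 1.000 × 1.447 = 1.447.
Areal scale at 30°: h·k = 1.000 × 1.155 = 1.155.
Ratio = 1.447/1.155 ≈ 1.25.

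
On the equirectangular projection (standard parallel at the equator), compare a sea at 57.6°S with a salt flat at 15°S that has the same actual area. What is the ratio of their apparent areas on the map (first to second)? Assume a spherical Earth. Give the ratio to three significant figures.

For the equirectangular projection with φ₀ = 0 (plate carrée), h = 1 along meridians and k = sec φ along parallels.
Areal scale at 57.6°: h·k = 1.000 × 1.866 = 1.866.
Areal scale at 15°: h·k = 1.000 × 1.035 = 1.035.
Ratio = 1.866/1.035 ≈ 1.80.

1.80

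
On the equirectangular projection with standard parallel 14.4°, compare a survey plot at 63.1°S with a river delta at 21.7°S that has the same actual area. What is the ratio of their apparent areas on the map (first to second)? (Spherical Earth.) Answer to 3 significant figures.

2.05

In the equirectangular projection with standard parallel φ₀ = 14.4° (x = Rλ cos φ₀, y = Rφ), meridians are true-scale (h = 1) and the parallel scale is k = cos φ₀ / cos φ.
Areal scale at 63.1°: h·k = 1.000 × 2.141 = 2.141.
Areal scale at 21.7°: h·k = 1.000 × 1.042 = 1.042.
Ratio = 2.141/1.042 ≈ 2.05.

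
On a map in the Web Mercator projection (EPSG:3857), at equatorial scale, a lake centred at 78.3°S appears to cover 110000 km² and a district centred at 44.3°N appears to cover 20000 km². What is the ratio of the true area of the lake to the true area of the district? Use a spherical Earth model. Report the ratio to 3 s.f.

On Mercator the areal scale is sec²φ, so true area = apparent × cos²φ.
True area of lake: 110000 × cos²(78.3°) = 110000 × 0.04112 = 4523 km².
True area of district: 20000 × cos²(44.3°) = 20000 × 0.5122 = 10240 km².
Ratio = 4523 / 10240 ≈ 0.442.

0.442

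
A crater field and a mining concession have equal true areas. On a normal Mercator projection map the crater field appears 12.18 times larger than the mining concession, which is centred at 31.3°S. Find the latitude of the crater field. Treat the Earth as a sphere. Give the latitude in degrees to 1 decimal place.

75.8°

Mercator areal scale is sec²φ, so apparent-area ratio = sec²φ₁ / sec²φ₂ = cos²φ₂ / cos²φ₁.
cos²φ₂ / cos²φ₁ = 12.18  ⇒  cos φ₁ = cos 31.3° / √12.18 = 0.8545/3.490 = 0.2448.
φ₁ = arccos(0.2448) ≈ 75.8°.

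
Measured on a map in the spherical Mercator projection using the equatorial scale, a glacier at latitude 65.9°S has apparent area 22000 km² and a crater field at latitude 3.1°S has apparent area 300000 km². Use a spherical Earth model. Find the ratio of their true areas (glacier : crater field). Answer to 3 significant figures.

Mercator's areal exaggeration is sec²φ; hence true area = (apparent area) · cos²φ.
True area of glacier: 22000 × cos²(65.9°) = 22000 × 0.1667 = 3668 km².
True area of crater field: 300000 × cos²(3.1°) = 300000 × 0.9971 = 299100 km².
Ratio = 3668 / 299100 ≈ 0.0123.

0.0123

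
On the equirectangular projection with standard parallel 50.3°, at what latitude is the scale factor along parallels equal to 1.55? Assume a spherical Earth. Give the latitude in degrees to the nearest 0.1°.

In the equirectangular projection with standard parallel φ₀ = 50.3° (x = Rλ cos φ₀, y = Rφ), meridians are true-scale (h = 1) and the parallel scale is k = cos φ₀ / cos φ.
k = cos φ₀ / cos φ = 1.55  ⇒  cos φ = cos 50.3° / 1.55 = 0.4121.
φ = arccos(0.4121) ≈ 65.7°.

65.7°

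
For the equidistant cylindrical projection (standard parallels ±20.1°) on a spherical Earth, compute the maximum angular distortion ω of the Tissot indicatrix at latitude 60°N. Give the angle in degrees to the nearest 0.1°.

With standard parallel φ₀ = 20.1°, the equirectangular projection gives x = Rλ cos φ₀, y = Rφ, so h = 1 and k = cos 20.1° / cos φ.
At 60°: h = 1.000, k = 1.878; principal scales a = 1.878, b = 1.000.
sin(ω/2) = (a − b)/(a + b) = 0.8782/2.878 = 0.3051, so ω = 2 arcsin(0.3051) ≈ 35.5°.

35.5°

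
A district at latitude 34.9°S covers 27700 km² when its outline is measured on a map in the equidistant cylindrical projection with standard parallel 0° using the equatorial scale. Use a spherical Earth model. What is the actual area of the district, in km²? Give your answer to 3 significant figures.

22700 km²

For the equirectangular projection with φ₀ = 0 (plate carrée), h = 1 along meridians and k = sec φ along parallels.
Areal scale = h·k = 1 × sec φ; at 34.9°, h = 1.000, k = 1.219, so h·k = 1.219.
True area = apparent / (areal scale) = 27700 / 1.219 ≈ 22700 km².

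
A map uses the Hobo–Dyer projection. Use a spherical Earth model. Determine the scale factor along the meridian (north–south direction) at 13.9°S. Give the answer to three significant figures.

Hobo–Dyer is a cylindrical equal-area projection with standard parallels at ±37.5°. A cylindrical equal-area projection with standard parallel φ₀ has meridian scale h = cos φ / cos φ₀ and parallel scale k = cos φ₀ / cos φ (so areas are preserved, h·k = 1).
h = cos 13.9° / cos 37.5° = 0.9707/0.7934 = 1.224.

1.22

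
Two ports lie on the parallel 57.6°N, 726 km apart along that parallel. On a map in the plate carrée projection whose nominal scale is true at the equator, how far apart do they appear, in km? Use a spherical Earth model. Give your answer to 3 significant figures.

1350 km

In the plate carrée (x = Rλ, y = Rφ), meridians are true-scale (h = 1) and parallels are stretched by k = sec φ.
Along the parallel, k = sec 57.6° = 1/0.5358 = 1.866.
Map distance = 726 × 1.866 ≈ 1350 km.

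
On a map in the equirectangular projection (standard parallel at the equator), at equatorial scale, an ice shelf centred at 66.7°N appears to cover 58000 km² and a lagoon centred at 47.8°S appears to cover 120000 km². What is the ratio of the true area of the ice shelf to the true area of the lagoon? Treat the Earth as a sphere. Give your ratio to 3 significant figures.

Plate carrée has h = 1 and k = sec φ, giving areal scale sec φ; true area = (apparent area) · cos φ.
True area of ice shelf: 58000 × cos(66.7°) = 58000 × 0.3955 = 22940 km².
True area of lagoon: 120000 × cos(47.8°) = 120000 × 0.6717 = 80610 km².
Ratio = 22940 / 80610 ≈ 0.285.

0.285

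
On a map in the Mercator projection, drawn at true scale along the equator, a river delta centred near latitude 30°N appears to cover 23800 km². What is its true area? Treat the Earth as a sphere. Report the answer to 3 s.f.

Mercator is conformal, so the point scale is isotropic: h = k = sec φ = 1/cos φ.
Areal scale = k² = sec²φ = 1/cos²(30°) = 1/0.8660² = 1.333.
True area = apparent / (areal scale) = 23800 / 1.333 ≈ 17800 km².

17800 km²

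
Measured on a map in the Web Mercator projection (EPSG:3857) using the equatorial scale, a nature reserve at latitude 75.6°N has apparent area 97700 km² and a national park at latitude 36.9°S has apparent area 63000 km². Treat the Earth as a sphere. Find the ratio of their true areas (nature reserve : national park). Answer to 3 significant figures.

0.150

On Mercator the areal scale is sec²φ, so true area = apparent × cos²φ.
True area of nature reserve: 97700 × cos²(75.6°) = 97700 × 0.06185 = 6042 km².
True area of national park: 63000 × cos²(36.9°) = 63000 × 0.6395 = 40290 km².
Ratio = 6042 / 40290 ≈ 0.150.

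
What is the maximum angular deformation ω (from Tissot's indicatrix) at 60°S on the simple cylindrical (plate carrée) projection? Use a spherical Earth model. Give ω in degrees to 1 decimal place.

In the plate carrée (x = Rλ, y = Rφ), meridians are true-scale (h = 1) and parallels are stretched by k = sec φ.
At 60°: h = 1.000, k = 2.000; principal scales a = 2.000, b = 1.000.
sin(ω/2) = (a − b)/(a + b) = 1.0000/3.000 = 0.3333, so ω = 2 arcsin(0.3333) ≈ 38.9°.

38.9°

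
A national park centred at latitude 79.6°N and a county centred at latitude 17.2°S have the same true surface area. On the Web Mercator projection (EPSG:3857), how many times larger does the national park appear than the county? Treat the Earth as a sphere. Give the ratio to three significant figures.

On Mercator, area is exaggerated by sec²φ = 1/cos²φ.
At 79.6°: sec²(79.6°) = 1/0.1805² = 30.69.
At 17.2°: sec²(17.2°) = 1/0.9553² = 1.096.
Ratio = 30.69/1.096 = cos²(17.2°)/cos²(79.6°) ≈ 28.0.

28.0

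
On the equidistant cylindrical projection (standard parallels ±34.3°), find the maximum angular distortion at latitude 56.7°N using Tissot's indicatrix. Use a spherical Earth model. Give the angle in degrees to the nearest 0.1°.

23.2°

With standard parallel φ₀ = 34.3°, the equirectangular projection gives x = Rλ cos φ₀, y = Rφ, so h = 1 and k = cos 34.3° / cos φ.
At 56.7°: h = 1.000, k = 1.505; principal scales a = 1.505, b = 1.000.
sin(ω/2) = (a − b)/(a + b) = 0.5047/2.505 = 0.2015, so ω = 2 arcsin(0.2015) ≈ 23.2°.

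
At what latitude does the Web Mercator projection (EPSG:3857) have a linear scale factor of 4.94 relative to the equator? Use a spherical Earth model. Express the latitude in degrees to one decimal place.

78.3°

Mercator scale is k = sec φ = 1/cos φ.
1/cos φ = 4.94  ⇒  cos φ = 0.2024  ⇒  φ = arccos(0.2024) ≈ 78.3°.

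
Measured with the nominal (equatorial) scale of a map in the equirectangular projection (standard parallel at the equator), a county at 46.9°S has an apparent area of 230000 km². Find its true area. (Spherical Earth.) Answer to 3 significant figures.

157000 km²

For the equirectangular projection with φ₀ = 0 (plate carrée), h = 1 along meridians and k = sec φ along parallels.
Areal scale = h·k = 1 × sec φ; at 46.9°, h = 1.000, k = 1.464, so h·k = 1.464.
True area = apparent / (areal scale) = 230000 / 1.464 ≈ 157000 km².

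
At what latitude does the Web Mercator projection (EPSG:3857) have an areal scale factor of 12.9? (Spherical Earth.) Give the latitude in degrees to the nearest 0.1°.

Mercator areal scale is sec²φ.
sec²φ = 12.9  ⇒  cos²φ = 0.07752  ⇒  cos φ = 0.2784.
φ = arccos(0.2784) ≈ 73.8°.

73.8°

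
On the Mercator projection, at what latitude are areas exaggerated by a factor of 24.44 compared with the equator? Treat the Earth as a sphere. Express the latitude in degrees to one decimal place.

Mercator areal scale is sec²φ.
sec²φ = 24.44  ⇒  cos²φ = 0.04092  ⇒  cos φ = 0.2023.
φ = arccos(0.2023) ≈ 78.3°.

78.3°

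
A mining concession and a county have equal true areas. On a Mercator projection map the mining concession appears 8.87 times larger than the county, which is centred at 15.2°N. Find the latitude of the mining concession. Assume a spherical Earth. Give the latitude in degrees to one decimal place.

Mercator areal scale is sec²φ, so apparent-area ratio = sec²φ₁ / sec²φ₂ = cos²φ₂ / cos²φ₁.
cos²φ₂ / cos²φ₁ = 8.87  ⇒  cos φ₁ = cos 15.2° / √8.87 = 0.9650/2.978 = 0.3240.
φ₁ = arccos(0.3240) ≈ 71.1°.

71.1°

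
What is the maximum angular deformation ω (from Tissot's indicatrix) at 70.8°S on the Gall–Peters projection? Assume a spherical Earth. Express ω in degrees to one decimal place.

80.2°

Gall–Peters is a cylindrical equal-area projection with standard parallels at ±45°. Cylindrical equal-area (φ₀ = 45°): h = cos φ / cos 45° along meridians, k = cos 45° / cos φ along parallels; h·k = 1.
At 70.8°: h = 0.4651, k = 2.150; principal scales a = 2.150, b = 0.4651.
sin(ω/2) = (a − b)/(a + b) = 1.685/2.615 = 0.6443, so ω = 2 arcsin(0.6443) ≈ 80.2°.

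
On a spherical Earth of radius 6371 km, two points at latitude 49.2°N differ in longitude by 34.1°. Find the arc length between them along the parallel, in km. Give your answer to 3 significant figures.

Arc length along a parallel = R cos φ · Δλ (with Δλ in radians).
= 6371 × cos 49.2° × (34.1° × π/180) = 6371 × 0.6534 × 0.5952 ≈ 2480 km.

2480 km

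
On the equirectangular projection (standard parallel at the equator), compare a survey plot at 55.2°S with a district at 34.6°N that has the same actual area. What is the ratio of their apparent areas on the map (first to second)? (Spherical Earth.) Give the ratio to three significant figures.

1.44

For the equirectangular projection with φ₀ = 0 (plate carrée), h = 1 along meridians and k = sec φ along parallels.
Areal scale at 55.2°: h·k = 1.000 × 1.752 = 1.752.
Areal scale at 34.6°: h·k = 1.000 × 1.215 = 1.215.
Ratio = 1.752/1.215 ≈ 1.44.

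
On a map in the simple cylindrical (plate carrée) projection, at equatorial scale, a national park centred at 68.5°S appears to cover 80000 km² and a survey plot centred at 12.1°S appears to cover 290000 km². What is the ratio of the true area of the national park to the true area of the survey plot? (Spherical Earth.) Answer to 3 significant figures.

Plate carrée has h = 1 and k = sec φ, giving areal scale sec φ; true area = (apparent area) · cos φ.
True area of national park: 80000 × cos(68.5°) = 80000 × 0.3665 = 29320 km².
True area of survey plot: 290000 × cos(12.1°) = 290000 × 0.9778 = 283600 km².
Ratio = 29320 / 283600 ≈ 0.103.

0.103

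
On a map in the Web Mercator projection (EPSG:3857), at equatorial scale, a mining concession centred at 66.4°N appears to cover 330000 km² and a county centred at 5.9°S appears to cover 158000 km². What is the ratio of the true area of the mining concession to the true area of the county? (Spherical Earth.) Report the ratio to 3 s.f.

0.338

Since Mercator area scale is 1/cos²φ, the true area equals the apparent area multiplied by cos²φ.
True area of mining concession: 330000 × cos²(66.4°) = 330000 × 0.1603 = 52890 km².
True area of county: 158000 × cos²(5.9°) = 158000 × 0.9894 = 156300 km².
Ratio = 52890 / 156300 ≈ 0.338.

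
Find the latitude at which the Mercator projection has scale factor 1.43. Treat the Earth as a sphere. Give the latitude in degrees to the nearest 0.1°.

45.6°

Mercator scale is k = sec φ = 1/cos φ.
1/cos φ = 1.43  ⇒  cos φ = 0.6993  ⇒  φ = arccos(0.6993) ≈ 45.6°.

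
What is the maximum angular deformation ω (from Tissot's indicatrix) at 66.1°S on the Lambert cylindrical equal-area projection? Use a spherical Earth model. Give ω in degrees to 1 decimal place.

The Lambert cylindrical equal-area projection is the cylindrical equal-area projection with its standard parallel at the equator (φ₀ = 0). Cylindrical equal-area (φ₀ = 0°): h = cos φ / cos 0° along meridians, k = cos 0° / cos φ along parallels; h·k = 1.
At 66.1°: h = 0.4051, k = 2.468; principal scales a = 2.468, b = 0.4051.
sin(ω/2) = (a − b)/(a + b) = 2.063/2.873 = 0.7180, so ω = 2 arcsin(0.7180) ≈ 91.8°.

91.8°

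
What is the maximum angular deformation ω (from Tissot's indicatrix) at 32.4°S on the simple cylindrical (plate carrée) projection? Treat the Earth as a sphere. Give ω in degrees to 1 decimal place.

9.7°

For the equirectangular projection with φ₀ = 0 (plate carrée), h = 1 along meridians and k = sec φ along parallels.
At 32.4°: h = 1.000, k = 1.184; principal scales a = 1.184, b = 1.000.
sin(ω/2) = (a − b)/(a + b) = 0.1844/2.184 = 0.08441, so ω = 2 arcsin(0.08441) ≈ 9.7°.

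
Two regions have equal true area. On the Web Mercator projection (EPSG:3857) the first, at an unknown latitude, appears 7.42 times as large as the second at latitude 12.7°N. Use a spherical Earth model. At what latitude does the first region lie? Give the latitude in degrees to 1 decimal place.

On Mercator, (apparent₁)/(apparent₂) = sec²φ₁ / sec²φ₂ when true areas are equal.
cos²φ₂ / cos²φ₁ = 7.42  ⇒  cos φ₁ = cos 12.7° / √7.42 = 0.9755/2.724 = 0.3581.
φ₁ = arccos(0.3581) ≈ 69.0°.

69.0°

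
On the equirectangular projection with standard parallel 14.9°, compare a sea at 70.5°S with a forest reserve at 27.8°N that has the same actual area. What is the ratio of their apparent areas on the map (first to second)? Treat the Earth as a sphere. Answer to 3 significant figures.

2.65

In the equirectangular projection with standard parallel φ₀ = 14.9° (x = Rλ cos φ₀, y = Rφ), meridians are true-scale (h = 1) and the parallel scale is k = cos φ₀ / cos φ.
Areal scale at 70.5°: h·k = 1.000 × 2.895 = 2.895.
Areal scale at 27.8°: h·k = 1.000 × 1.092 = 1.092.
Ratio = 2.895/1.092 ≈ 2.65.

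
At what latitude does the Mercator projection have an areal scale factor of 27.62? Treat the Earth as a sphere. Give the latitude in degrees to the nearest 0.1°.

Mercator areal scale is sec²φ.
sec²φ = 27.62  ⇒  cos²φ = 0.03621  ⇒  cos φ = 0.1903.
φ = arccos(0.1903) ≈ 79.0°.

79.0°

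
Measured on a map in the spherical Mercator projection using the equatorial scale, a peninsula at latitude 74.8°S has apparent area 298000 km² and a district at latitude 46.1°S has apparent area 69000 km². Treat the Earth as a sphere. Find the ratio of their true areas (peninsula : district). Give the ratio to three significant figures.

Mercator's areal exaggeration is sec²φ; hence true area = (apparent area) · cos²φ.
True area of peninsula: 298000 × cos²(74.8°) = 298000 × 0.06874 = 20490 km².
True area of district: 69000 × cos²(46.1°) = 69000 × 0.4808 = 33180 km².
Ratio = 20490 / 33180 ≈ 0.617.

0.617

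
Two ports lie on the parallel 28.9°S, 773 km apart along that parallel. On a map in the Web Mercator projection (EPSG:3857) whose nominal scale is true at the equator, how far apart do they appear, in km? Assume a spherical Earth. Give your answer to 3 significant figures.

883 km

For Mercator, h = k = sec φ (a conformal cylindrical projection has a single point scale, 1/cos φ).
Along the parallel, k = sec 28.9° = 1/0.8755 = 1.142.
Map distance = 773 × 1.142 ≈ 883 km.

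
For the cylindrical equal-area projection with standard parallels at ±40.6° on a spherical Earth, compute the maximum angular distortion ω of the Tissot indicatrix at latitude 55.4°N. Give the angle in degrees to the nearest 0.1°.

32.8°

For cylindrical equal-area with standard parallel φ₀, h = cos φ / cos φ₀ and k = cos φ₀ / cos φ, so h·k = 1.
At 55.4°: h = 0.7479, k = 1.337; principal scales a = 1.337, b = 0.7479.
sin(ω/2) = (a − b)/(a + b) = 0.5892/2.085 = 0.2826, so ω = 2 arcsin(0.2826) ≈ 32.8°.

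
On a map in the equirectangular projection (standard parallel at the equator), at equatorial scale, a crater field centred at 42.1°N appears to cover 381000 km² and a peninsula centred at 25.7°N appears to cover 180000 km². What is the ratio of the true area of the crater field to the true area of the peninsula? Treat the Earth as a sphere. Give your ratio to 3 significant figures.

1.74

Plate carrée has h = 1 and k = sec φ, giving areal scale sec φ; true area = (apparent area) · cos φ.
True area of crater field: 381000 × cos(42.1°) = 381000 × 0.7420 = 282700 km².
True area of peninsula: 180000 × cos(25.7°) = 180000 × 0.9011 = 162200 km².
Ratio = 282700 / 162200 ≈ 1.74.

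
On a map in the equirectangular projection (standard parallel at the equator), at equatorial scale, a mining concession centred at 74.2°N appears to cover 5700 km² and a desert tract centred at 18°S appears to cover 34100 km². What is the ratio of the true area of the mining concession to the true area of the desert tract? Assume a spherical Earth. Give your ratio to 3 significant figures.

On the plate carrée, areal scale = h·k = 1 × sec φ, so true area = apparent × cos φ.
True area of mining concession: 5700 × cos(74.2°) = 5700 × 0.2723 = 1552 km².
True area of desert tract: 34100 × cos(18°) = 34100 × 0.9511 = 32430 km².
Ratio = 1552 / 32430 ≈ 0.0479.

0.0479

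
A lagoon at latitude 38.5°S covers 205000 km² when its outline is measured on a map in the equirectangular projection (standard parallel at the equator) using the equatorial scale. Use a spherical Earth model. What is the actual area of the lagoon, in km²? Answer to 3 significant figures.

160000 km²

For the equirectangular projection with φ₀ = 0 (plate carrée), h = 1 along meridians and k = sec φ along parallels.
Areal scale = h·k = 1 × sec φ; at 38.5°, h = 1.000, k = 1.278, so h·k = 1.278.
True area = apparent / (areal scale) = 205000 / 1.278 ≈ 160000 km².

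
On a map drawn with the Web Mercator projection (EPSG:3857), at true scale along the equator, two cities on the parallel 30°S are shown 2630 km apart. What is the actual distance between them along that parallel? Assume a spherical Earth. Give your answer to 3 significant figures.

2280 km

The Mercator projection is conformal; its linear scale factor is the same in every direction and equals sec φ = 1/cos φ.
Along the parallel at 30°, map distances are exaggerated by k = sec 30° = 1.155.
True distance = 2630 / 1.155 = 2630 × cos 30° ≈ 2280 km.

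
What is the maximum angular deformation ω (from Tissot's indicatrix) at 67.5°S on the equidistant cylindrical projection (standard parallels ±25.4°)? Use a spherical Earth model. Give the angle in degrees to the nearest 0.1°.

47.8°

The equidistant cylindrical projection with φ₀ = 25.4° has h = 1 (meridians true) and k = cos φ₀ / cos φ along parallels.
At 67.5°: h = 1.000, k = 2.361; principal scales a = 2.361, b = 1.000.
sin(ω/2) = (a − b)/(a + b) = 1.361/3.361 = 0.4049, so ω = 2 arcsin(0.4049) ≈ 47.8°.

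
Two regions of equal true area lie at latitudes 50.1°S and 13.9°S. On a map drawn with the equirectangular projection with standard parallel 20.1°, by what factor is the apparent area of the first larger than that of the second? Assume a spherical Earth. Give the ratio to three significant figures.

1.51

The equidistant cylindrical projection with φ₀ = 20.1° has h = 1 (meridians true) and k = cos φ₀ / cos φ along parallels.
Areal scale at 50.1°: h·k = 1.000 × 1.464 = 1.464.
Areal scale at 13.9°: h·k = 1.000 × 0.9674 = 0.9674.
Ratio = 1.464/0.9674 ≈ 1.51.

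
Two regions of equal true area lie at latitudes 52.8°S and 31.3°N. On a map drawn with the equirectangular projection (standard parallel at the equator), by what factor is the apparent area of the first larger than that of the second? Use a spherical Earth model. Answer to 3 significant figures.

For the equirectangular projection with φ₀ = 0 (plate carrée), h = 1 along meridians and k = sec φ along parallels.
Areal scale at 52.8°: h·k = 1.000 × 1.654 = 1.654.
Areal scale at 31.3°: h·k = 1.000 × 1.170 = 1.170.
Ratio = 1.654/1.170 ≈ 1.41.

1.41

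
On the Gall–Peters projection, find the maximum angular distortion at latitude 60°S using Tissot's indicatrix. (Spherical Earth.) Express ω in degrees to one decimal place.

The Gall–Peters projection is cylindrical equal-area with φ₀ = 45°. Cylindrical equal-area (φ₀ = 45°): h = cos φ / cos 45° along meridians, k = cos 45° / cos φ along parallels; h·k = 1.
At 60°: h = 0.7071, k = 1.414; principal scales a = 1.414, b = 0.7071.
sin(ω/2) = (a − b)/(a + b) = 0.7071/2.121 = 0.3333, so ω = 2 arcsin(0.3333) ≈ 38.9°.

38.9°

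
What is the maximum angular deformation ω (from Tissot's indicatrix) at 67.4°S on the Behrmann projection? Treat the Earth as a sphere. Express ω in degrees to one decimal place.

84.3°

The Behrmann projection is cylindrical equal-area with φ₀ = 30°. Cylindrical equal-area (φ₀ = 30°): h = cos φ / cos 30° along meridians, k = cos 30° / cos φ along parallels; h·k = 1.
At 67.4°: h = 0.4437, k = 2.254; principal scales a = 2.254, b = 0.4437.
sin(ω/2) = (a − b)/(a + b) = 1.810/2.697 = 0.6710, so ω = 2 arcsin(0.6710) ≈ 84.3°.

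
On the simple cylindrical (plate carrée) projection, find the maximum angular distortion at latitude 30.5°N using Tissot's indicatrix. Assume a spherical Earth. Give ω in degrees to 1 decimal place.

Plate carrée maps x = Rλ, y = Rφ. The meridian scale is h = 1 and the parallel scale is k = 1/cos φ = sec φ.
At 30.5°: h = 1.000, k = 1.161; principal scales a = 1.161, b = 1.000.
sin(ω/2) = (a − b)/(a + b) = 0.1606/2.161 = 0.07433, so ω = 2 arcsin(0.07433) ≈ 8.5°.

8.5°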